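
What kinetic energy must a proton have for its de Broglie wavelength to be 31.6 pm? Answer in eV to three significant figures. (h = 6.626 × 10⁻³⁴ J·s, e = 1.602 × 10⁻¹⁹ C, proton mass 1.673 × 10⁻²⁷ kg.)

p = h/λ = 6.626 × 10⁻³⁴ / 3.160 × 10⁻¹¹ = 2.097 × 10⁻²³ kg·m/s.
KE = p²/(2m) = (2.097 × 10⁻²³)² / (2 × 1.673 × 10⁻²⁷) = 1.314 × 10⁻¹⁹ J = 0.820 eV.

KE = 0.820 eV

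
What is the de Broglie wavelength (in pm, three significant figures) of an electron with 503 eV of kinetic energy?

KE = 503 eV = 8.058 × 10⁻¹⁷ J.
p = √(2mKE) = √(2 × 9.109 × 10⁻³¹ × 8.058 × 10⁻¹⁷) = 1.212 × 10⁻²³ kg·m/s.
λ = h/p = 6.626 × 10⁻³⁴ / 1.212 × 10⁻²³ = 5.47 × 10⁻¹¹ m = 54.7 pm.

λ = 54.7 pm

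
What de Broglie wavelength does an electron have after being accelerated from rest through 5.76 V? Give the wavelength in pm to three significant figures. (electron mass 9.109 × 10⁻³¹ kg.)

λ = 511 pm

KE = eV = 1.602 × 10⁻¹⁹ × 5.760 = 9.228 × 10⁻¹⁹ J.
p = √(2mKE) = √(2 × 9.109 × 10⁻³¹ × 9.228 × 10⁻¹⁹) = 1.297 × 10⁻²⁴ kg·m/s.
λ = h/p = 6.626 × 10⁻³⁴ / 1.297 × 10⁻²⁴ = 5.11 × 10⁻¹⁰ m = 511 pm.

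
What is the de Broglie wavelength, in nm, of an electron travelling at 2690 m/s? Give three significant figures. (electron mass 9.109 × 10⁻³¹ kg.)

λ = 270 nm

p = mv = 9.109 × 10⁻³¹ × 2690 = 2.450 × 10⁻²⁷ kg·m/s.
λ = h/p = 6.626 × 10⁻³⁴ / 2.450 × 10⁻²⁷ = 2.70 × 10⁻⁷ m = 270 nm.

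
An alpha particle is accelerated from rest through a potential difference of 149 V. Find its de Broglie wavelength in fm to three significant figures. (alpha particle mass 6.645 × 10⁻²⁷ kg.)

λ = 832 fm

KE = 2eV = 2 × 1.602 × 10⁻¹⁹ × 149.0 = 4.774 × 10⁻¹⁷ J.
p = √(2mKE) = √(2 × 6.645 × 10⁻²⁷ × 4.774 × 10⁻¹⁷) = 7.965 × 10⁻²² kg·m/s.
λ = h/p = 6.626 × 10⁻³⁴ / 7.965 × 10⁻²² = 8.32 × 10⁻¹³ m = 832 fm.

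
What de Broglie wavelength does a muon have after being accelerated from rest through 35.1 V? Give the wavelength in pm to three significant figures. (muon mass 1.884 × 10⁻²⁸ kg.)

λ = 14.4 pm

KE = eV = 1.602 × 10⁻¹⁹ × 35.10 = 5.623 × 10⁻¹⁸ J.
p = √(2mKE) = √(2 × 1.884 × 10⁻²⁸ × 5.623 × 10⁻¹⁸) = 4.603 × 10⁻²³ kg·m/s.
λ = h/p = 6.626 × 10⁻³⁴ / 4.603 × 10⁻²³ = 1.44 × 10⁻¹¹ m = 14.4 pm.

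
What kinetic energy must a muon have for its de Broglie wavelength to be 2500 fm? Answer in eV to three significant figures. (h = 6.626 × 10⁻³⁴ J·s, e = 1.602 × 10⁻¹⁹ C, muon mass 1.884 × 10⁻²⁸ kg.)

p = h/λ = 6.626 × 10⁻³⁴ / 2.500 × 10⁻¹² = 2.650 × 10⁻²² kg·m/s.
KE = p²/(2m) = (2.650 × 10⁻²²)² / (2 × 1.884 × 10⁻²⁸) = 1.864 × 10⁻¹⁶ J = 1160 eV.

KE = 1160 eV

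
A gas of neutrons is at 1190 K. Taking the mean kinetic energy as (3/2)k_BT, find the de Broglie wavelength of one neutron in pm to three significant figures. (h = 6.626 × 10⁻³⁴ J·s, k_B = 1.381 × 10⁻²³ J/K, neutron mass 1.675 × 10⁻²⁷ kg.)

λ = 72.9 pm

KE = (3/2)k_BT = 1.5 × 1.381 × 10⁻²³ × 1190 = 2.465 × 10⁻²⁰ J.
p = √(2mKE) = √(2 × 1.675 × 10⁻²⁷ × 2.465 × 10⁻²⁰) = 9.087 × 10⁻²⁴ kg·m/s.
λ = h/p = 7.29 × 10⁻¹¹ m = 72.9 pm.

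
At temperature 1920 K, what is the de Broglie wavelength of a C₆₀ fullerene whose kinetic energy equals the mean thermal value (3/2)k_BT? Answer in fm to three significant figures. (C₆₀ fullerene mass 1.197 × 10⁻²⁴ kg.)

λ = 2150 fm

KE = (3/2)k_BT = 1.5 × 1.381 × 10⁻²³ × 1920 = 3.977 × 10⁻²⁰ J.
p = √(2mKE) = √(2 × 1.197 × 10⁻²⁴ × 3.977 × 10⁻²⁰) = 3.086 × 10⁻²² kg·m/s.
λ = h/p = 2.15 × 10⁻¹² m = 2150 fm.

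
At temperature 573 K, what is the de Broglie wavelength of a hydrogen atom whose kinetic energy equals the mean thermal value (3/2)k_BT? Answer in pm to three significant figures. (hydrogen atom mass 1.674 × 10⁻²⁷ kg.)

KE = (3/2)k_BT = 1.5 × 1.381 × 10⁻²³ × 573 = 1.187 × 10⁻²⁰ J.
p = √(2mKE) = √(2 × 1.674 × 10⁻²⁷ × 1.187 × 10⁻²⁰) = 6.304 × 10⁻²⁴ kg·m/s.
λ = h/p = 1.05 × 10⁻¹⁰ m = 105 pm.

λ = 105 pm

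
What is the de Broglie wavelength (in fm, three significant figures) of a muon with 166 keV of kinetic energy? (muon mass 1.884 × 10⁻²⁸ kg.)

KE = 166 keV = 2.659 × 10⁻¹⁴ J.
p = √(2mKE) = √(2 × 1.884 × 10⁻²⁸ × 2.659 × 10⁻¹⁴) = 3.165 × 10⁻²¹ kg·m/s.
λ = h/p = 6.626 × 10⁻³⁴ / 3.165 × 10⁻²¹ = 2.09 × 10⁻¹³ m = 209 fm.

λ = 209 fm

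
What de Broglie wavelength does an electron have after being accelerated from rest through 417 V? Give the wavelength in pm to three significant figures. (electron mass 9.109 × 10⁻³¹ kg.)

KE = eV = 1.602 × 10⁻¹⁹ × 417.0 = 6.680 × 10⁻¹⁷ J.
p = √(2mKE) = √(2 × 9.109 × 10⁻³¹ × 6.680 × 10⁻¹⁷) = 1.103 × 10⁻²³ kg·m/s.
λ = h/p = 6.626 × 10⁻³⁴ / 1.103 × 10⁻²³ = 6.01 × 10⁻¹¹ m = 60.1 pm.

λ = 60.1 pm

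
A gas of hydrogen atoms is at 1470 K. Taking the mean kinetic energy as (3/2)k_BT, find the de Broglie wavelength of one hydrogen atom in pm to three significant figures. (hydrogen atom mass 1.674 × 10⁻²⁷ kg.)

KE = (3/2)k_BT = 1.5 × 1.381 × 10⁻²³ × 1470 = 3.045 × 10⁻²⁰ J.
p = √(2mKE) = √(2 × 1.674 × 10⁻²⁷ × 3.045 × 10⁻²⁰) = 1.010 × 10⁻²³ kg·m/s.
λ = h/p = 6.56 × 10⁻¹¹ m = 65.6 pm.

λ = 65.6 pm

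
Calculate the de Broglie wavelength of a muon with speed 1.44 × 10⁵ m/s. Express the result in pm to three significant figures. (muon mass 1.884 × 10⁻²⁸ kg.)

p = mv = 1.884 × 10⁻²⁸ × 1.44 × 10⁵ = 2.713 × 10⁻²³ kg·m/s.
λ = h/p = 6.626 × 10⁻³⁴ / 2.713 × 10⁻²³ = 2.44 × 10⁻¹¹ m = 24.4 pm.

λ = 24.4 pm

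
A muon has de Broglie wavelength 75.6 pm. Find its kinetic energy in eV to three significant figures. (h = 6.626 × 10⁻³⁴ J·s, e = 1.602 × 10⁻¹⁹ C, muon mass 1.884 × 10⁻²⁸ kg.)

KE = 1.27 eV

p = h/λ = 6.626 × 10⁻³⁴ / 7.560 × 10⁻¹¹ = 8.765 × 10⁻²⁴ kg·m/s.
KE = p²/(2m) = (8.765 × 10⁻²⁴)² / (2 × 1.884 × 10⁻²⁸) = 2.039 × 10⁻¹⁹ J = 1.27 eV.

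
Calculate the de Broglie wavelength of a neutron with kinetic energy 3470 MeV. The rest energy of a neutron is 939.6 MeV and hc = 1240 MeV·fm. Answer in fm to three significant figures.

λ = 0.288 fm

Total energy E = KE + m₀c² = 3470 + 939.6 = 4409.6 MeV.
(pc)² = E² − (m₀c²)² = (4409.6)² − (939.6)² = 1.856 × 10⁷ MeV², so pc = 4308 MeV.
λ = hc/(pc) = 1240 MeV·fm / 4308 MeV = 0.288 fm.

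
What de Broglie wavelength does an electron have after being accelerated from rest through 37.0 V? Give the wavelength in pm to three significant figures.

KE = eV = 1.602 × 10⁻¹⁹ × 37.00 = 5.927 × 10⁻¹⁸ J.
p = √(2mKE) = √(2 × 9.109 × 10⁻³¹ × 5.927 × 10⁻¹⁸) = 3.286 × 10⁻²⁴ kg·m/s.
λ = h/p = 6.626 × 10⁻³⁴ / 3.286 × 10⁻²⁴ = 2.02 × 10⁻¹⁰ m = 202 pm.

λ = 202 pm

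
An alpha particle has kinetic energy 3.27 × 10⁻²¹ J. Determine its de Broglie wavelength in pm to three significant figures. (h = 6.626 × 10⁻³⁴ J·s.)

λ = 101 pm

p = √(2mKE) = √(2 × 6.645 × 10⁻²⁷ × 3.270 × 10⁻²¹) = 6.592 × 10⁻²⁴ kg·m/s.
λ = h/p = 6.626 × 10⁻³⁴ / 6.592 × 10⁻²⁴ = 1.01 × 10⁻¹⁰ m = 101 pm.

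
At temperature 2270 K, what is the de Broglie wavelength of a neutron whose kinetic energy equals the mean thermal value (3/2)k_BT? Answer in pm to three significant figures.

KE = (3/2)k_BT = 1.5 × 1.381 × 10⁻²³ × 2270 = 4.702 × 10⁻²⁰ J.
p = √(2mKE) = √(2 × 1.675 × 10⁻²⁷ × 4.702 × 10⁻²⁰) = 1.255 × 10⁻²³ kg·m/s.
λ = h/p = 5.28 × 10⁻¹¹ m = 52.8 pm.

λ = 52.8 pm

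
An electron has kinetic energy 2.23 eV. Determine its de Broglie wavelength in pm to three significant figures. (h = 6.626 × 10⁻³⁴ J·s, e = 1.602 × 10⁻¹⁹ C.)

λ = 821 pm

KE = 2.23 eV = 3.572 × 10⁻¹⁹ J.
p = √(2mKE) = √(2 × 9.109 × 10⁻³¹ × 3.572 × 10⁻¹⁹) = 8.067 × 10⁻²⁵ kg·m/s.
λ = h/p = 6.626 × 10⁻³⁴ / 8.067 × 10⁻²⁵ = 8.21 × 10⁻¹⁰ m = 821 pm.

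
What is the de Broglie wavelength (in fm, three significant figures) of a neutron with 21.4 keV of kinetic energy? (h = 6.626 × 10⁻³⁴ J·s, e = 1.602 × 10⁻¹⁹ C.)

λ = 196 fm

KE = 21.4 keV = 3.428 × 10⁻¹⁵ J.
p = √(2mKE) = √(2 × 1.675 × 10⁻²⁷ × 3.428 × 10⁻¹⁵) = 3.389 × 10⁻²¹ kg·m/s.
λ = h/p = 6.626 × 10⁻³⁴ / 3.389 × 10⁻²¹ = 1.96 × 10⁻¹³ m = 196 fm.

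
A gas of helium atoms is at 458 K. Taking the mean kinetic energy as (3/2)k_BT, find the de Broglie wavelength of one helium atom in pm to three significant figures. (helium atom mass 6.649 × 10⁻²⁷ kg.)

λ = 59.0 pm

KE = (3/2)k_BT = 1.5 × 1.381 × 10⁻²³ × 458 = 9.487 × 10⁻²¹ J.
p = √(2mKE) = √(2 × 6.649 × 10⁻²⁷ × 9.487 × 10⁻²¹) = 1.123 × 10⁻²³ kg·m/s.
λ = h/p = 5.90 × 10⁻¹¹ m = 59.0 pm.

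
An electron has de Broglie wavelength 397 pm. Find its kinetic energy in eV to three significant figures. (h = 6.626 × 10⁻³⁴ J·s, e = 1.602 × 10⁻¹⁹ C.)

p = h/λ = 6.626 × 10⁻³⁴ / 3.970 × 10⁻¹⁰ = 1.669 × 10⁻²⁴ kg·m/s.
KE = p²/(2m) = (1.669 × 10⁻²⁴)² / (2 × 9.109 × 10⁻³¹) = 1.529 × 10⁻¹⁸ J = 9.54 eV.

KE = 9.54 eV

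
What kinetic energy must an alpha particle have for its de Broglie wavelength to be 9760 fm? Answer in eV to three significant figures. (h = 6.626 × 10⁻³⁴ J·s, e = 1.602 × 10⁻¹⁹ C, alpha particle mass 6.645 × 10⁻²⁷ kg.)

KE = 2.16 eV

p = h/λ = 6.626 × 10⁻³⁴ / 9.760 × 10⁻¹² = 6.789 × 10⁻²³ kg·m/s.
KE = p²/(2m) = (6.789 × 10⁻²³)² / (2 × 6.645 × 10⁻²⁷) = 3.468 × 10⁻¹⁹ J = 2.16 eV.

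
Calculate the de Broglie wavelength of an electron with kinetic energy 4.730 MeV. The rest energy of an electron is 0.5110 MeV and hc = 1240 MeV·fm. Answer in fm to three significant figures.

Total energy E = KE + m₀c² = 4.730 + 0.5110 = 5.2410 MeV.
(pc)² = E² − (m₀c²)² = (5.2410)² − (0.5110)² = 27.21 MeV², so pc = 5.216 MeV.
λ = hc/(pc) = 1240 MeV·fm / 5.216 MeV = 238 fm.

λ = 238 fm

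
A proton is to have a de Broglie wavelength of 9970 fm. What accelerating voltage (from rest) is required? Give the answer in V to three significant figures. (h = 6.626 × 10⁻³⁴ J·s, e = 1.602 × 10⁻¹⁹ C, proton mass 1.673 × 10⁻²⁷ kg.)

V = 8.24 V

p = h/λ = 6.626 × 10⁻³⁴ / 9.970 × 10⁻¹² = 6.646 × 10⁻²³ kg·m/s.
KE = p²/(2m) = 1.320 × 10⁻¹⁸ J.
V = KE/e = 1.320 × 10⁻¹⁸ / (1.602 × 10⁻¹⁹) = 8.24 V.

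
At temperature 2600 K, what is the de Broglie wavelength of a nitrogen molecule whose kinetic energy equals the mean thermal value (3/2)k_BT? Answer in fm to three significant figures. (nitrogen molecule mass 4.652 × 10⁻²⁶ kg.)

KE = (3/2)k_BT = 1.5 × 1.381 × 10⁻²³ × 2600 = 5.386 × 10⁻²⁰ J.
p = √(2mKE) = √(2 × 4.652 × 10⁻²⁶ × 5.386 × 10⁻²⁰) = 7.079 × 10⁻²³ kg·m/s.
λ = h/p = 9.36 × 10⁻¹² m = 9360 fm.

λ = 9360 fm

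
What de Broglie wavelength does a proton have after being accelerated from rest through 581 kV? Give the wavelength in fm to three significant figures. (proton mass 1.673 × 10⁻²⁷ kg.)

KE = eV = 1.602 × 10⁻¹⁹ × 5.810 × 10⁵ = 9.308 × 10⁻¹⁴ J.
p = √(2mKE) = √(2 × 1.673 × 10⁻²⁷ × 9.308 × 10⁻¹⁴) = 1.765 × 10⁻²⁰ kg·m/s.
λ = h/p = 6.626 × 10⁻³⁴ / 1.765 × 10⁻²⁰ = 3.75 × 10⁻¹⁴ m = 37.5 fm.

λ = 37.5 fm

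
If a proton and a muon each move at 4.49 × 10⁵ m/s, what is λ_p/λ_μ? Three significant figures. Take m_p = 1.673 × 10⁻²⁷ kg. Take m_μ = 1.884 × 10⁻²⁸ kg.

At fixed v, p = mv so λ = h/(mv) ∝ 1/m.
λ_p/λ_μ = m_μ/m_p = 1.884 × 10⁻²⁸/1.673 × 10⁻²⁷ = 0.113.

λ_p/λ_μ = 0.113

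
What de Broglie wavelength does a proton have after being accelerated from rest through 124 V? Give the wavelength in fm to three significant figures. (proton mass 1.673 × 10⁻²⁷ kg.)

λ = 2570 fm

KE = eV = 1.602 × 10⁻¹⁹ × 124.0 = 1.986 × 10⁻¹⁷ J.
p = √(2mKE) = √(2 × 1.673 × 10⁻²⁷ × 1.986 × 10⁻¹⁷) = 2.578 × 10⁻²² kg·m/s.
λ = h/p = 6.626 × 10⁻³⁴ / 2.578 × 10⁻²² = 2.57 × 10⁻¹² m = 2570 fm.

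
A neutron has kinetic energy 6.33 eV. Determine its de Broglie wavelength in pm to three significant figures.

KE = 6.33 eV = 1.014 × 10⁻¹⁸ J.
p = √(2mKE) = √(2 × 1.675 × 10⁻²⁷ × 1.014 × 10⁻¹⁸) = 5.828 × 10⁻²³ kg·m/s.
λ = h/p = 6.626 × 10⁻³⁴ / 5.828 × 10⁻²³ = 1.14 × 10⁻¹¹ m = 11.4 pm.

λ = 11.4 pm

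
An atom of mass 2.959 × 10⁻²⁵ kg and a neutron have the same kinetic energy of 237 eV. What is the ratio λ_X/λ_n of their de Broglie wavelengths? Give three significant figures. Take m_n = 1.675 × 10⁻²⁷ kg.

At fixed KE, p = √(2mKE) so λ = h/p ∝ 1/√m.
λ_X/λ_n = √(m_n/m_X) = √(1.675 × 10⁻²⁷/2.959 × 10⁻²⁵) = √(5.661 × 10⁻³) = 0.0752.

λ_X/λ_n = 0.0752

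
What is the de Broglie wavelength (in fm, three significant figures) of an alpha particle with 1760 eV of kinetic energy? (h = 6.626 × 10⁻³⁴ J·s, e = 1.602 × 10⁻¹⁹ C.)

KE = 1760 eV = 2.820 × 10⁻¹⁶ J.
p = √(2mKE) = √(2 × 6.645 × 10⁻²⁷ × 2.820 × 10⁻¹⁶) = 1.936 × 10⁻²¹ kg·m/s.
λ = h/p = 6.626 × 10⁻³⁴ / 1.936 × 10⁻²¹ = 3.42 × 10⁻¹³ m = 342 fm.

λ = 342 fm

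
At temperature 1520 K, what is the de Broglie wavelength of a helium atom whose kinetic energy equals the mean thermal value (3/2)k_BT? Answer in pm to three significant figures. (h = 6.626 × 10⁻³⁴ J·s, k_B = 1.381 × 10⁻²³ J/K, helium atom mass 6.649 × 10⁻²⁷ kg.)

λ = 32.4 pm

KE = (3/2)k_BT = 1.5 × 1.381 × 10⁻²³ × 1520 = 3.149 × 10⁻²⁰ J.
p = √(2mKE) = √(2 × 6.649 × 10⁻²⁷ × 3.149 × 10⁻²⁰) = 2.046 × 10⁻²³ kg·m/s.
λ = h/p = 3.24 × 10⁻¹¹ m = 32.4 pm.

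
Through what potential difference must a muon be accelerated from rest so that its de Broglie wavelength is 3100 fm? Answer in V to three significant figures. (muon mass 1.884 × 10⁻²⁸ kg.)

p = h/λ = 6.626 × 10⁻³⁴ / 3.100 × 10⁻¹² = 2.137 × 10⁻²² kg·m/s.
KE = p²/(2m) = 1.212 × 10⁻¹⁶ J.
V = KE/e = 1.212 × 10⁻¹⁶ / (1.602 × 10⁻¹⁹) = 757 V.

V = 757 V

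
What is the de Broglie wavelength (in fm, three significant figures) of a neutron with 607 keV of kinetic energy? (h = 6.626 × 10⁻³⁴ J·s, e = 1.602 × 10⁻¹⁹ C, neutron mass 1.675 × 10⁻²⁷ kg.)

KE = 607 keV = 9.724 × 10⁻¹⁴ J.
p = √(2mKE) = √(2 × 1.675 × 10⁻²⁷ × 9.724 × 10⁻¹⁴) = 1.805 × 10⁻²⁰ kg·m/s.
λ = h/p = 6.626 × 10⁻³⁴ / 1.805 × 10⁻²⁰ = 3.67 × 10⁻¹⁴ m = 36.7 fm.

λ = 36.7 fm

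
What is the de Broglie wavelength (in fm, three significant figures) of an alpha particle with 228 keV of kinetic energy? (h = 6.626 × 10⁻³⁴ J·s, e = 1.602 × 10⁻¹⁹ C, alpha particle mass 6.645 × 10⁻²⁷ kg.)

KE = 228 keV = 3.653 × 10⁻¹⁴ J.
p = √(2mKE) = √(2 × 6.645 × 10⁻²⁷ × 3.653 × 10⁻¹⁴) = 2.203 × 10⁻²⁰ kg·m/s.
λ = h/p = 6.626 × 10⁻³⁴ / 2.203 × 10⁻²⁰ = 3.01 × 10⁻¹⁴ m = 30.1 fm.

λ = 30.1 fm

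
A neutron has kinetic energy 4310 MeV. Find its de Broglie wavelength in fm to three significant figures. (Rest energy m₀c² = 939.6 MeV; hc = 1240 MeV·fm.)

λ = 0.240 fm

Total energy E = KE + m₀c² = 4310 + 939.6 = 5249.6 MeV.
(pc)² = E² − (m₀c²)² = (5249.6)² − (939.6)² = 2.668 × 10⁷ MeV², so pc = 5165 MeV.
λ = hc/(pc) = 1240 MeV·fm / 5165 MeV = 0.240 fm.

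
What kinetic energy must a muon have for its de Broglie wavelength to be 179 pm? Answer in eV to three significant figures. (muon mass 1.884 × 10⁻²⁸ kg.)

p = h/λ = 6.626 × 10⁻³⁴ / 1.790 × 10⁻¹⁰ = 3.702 × 10⁻²⁴ kg·m/s.
KE = p²/(2m) = (3.702 × 10⁻²⁴)² / (2 × 1.884 × 10⁻²⁸) = 3.637 × 10⁻²⁰ J = 0.227 eV.

KE = 0.227 eV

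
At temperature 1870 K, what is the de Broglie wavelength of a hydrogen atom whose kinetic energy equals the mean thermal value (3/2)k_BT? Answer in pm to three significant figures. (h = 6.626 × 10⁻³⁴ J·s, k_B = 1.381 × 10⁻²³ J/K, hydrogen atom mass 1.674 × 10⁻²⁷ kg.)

λ = 58.2 pm

KE = (3/2)k_BT = 1.5 × 1.381 × 10⁻²³ × 1870 = 3.874 × 10⁻²⁰ J.
p = √(2mKE) = √(2 × 1.674 × 10⁻²⁷ × 3.874 × 10⁻²⁰) = 1.139 × 10⁻²³ kg·m/s.
λ = h/p = 5.82 × 10⁻¹¹ m = 58.2 pm.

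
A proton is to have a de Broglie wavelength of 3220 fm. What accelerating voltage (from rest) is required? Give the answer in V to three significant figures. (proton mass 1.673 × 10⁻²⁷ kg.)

p = h/λ = 6.626 × 10⁻³⁴ / 3.220 × 10⁻¹² = 2.058 × 10⁻²² kg·m/s.
KE = p²/(2m) = 1.266 × 10⁻¹⁷ J.
V = KE/e = 1.266 × 10⁻¹⁷ / (1.602 × 10⁻¹⁹) = 79.0 V.

V = 79.0 V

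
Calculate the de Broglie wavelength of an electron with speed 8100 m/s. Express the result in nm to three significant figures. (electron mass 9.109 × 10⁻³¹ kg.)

λ = 89.8 nm

p = mv = 9.109 × 10⁻³¹ × 8100 = 7.378 × 10⁻²⁷ kg·m/s.
λ = h/p = 6.626 × 10⁻³⁴ / 7.378 × 10⁻²⁷ = 8.98 × 10⁻⁸ m = 89.8 nm.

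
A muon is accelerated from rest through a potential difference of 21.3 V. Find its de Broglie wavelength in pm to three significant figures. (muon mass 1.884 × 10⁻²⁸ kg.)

KE = eV = 1.602 × 10⁻¹⁹ × 21.30 = 3.412 × 10⁻¹⁸ J.
p = √(2mKE) = √(2 × 1.884 × 10⁻²⁸ × 3.412 × 10⁻¹⁸) = 3.586 × 10⁻²³ kg·m/s.
λ = h/p = 6.626 × 10⁻³⁴ / 3.586 × 10⁻²³ = 1.85 × 10⁻¹¹ m = 18.5 pm.

λ = 18.5 pm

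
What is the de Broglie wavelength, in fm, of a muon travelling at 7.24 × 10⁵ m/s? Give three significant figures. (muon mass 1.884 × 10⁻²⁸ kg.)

p = mv = 1.884 × 10⁻²⁸ × 7.24 × 10⁵ = 1.364 × 10⁻²² kg·m/s.
λ = h/p = 6.626 × 10⁻³⁴ / 1.364 × 10⁻²² = 4.86 × 10⁻¹² m = 4860 fm.

λ = 4860 fm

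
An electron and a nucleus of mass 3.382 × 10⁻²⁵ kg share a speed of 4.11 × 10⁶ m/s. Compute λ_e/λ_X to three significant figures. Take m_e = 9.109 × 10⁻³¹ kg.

λ_e/λ_X = 3.71 × 10⁵

At fixed v, p = mv so λ = h/(mv) ∝ 1/m.
λ_e/λ_X = m_X/m_e = 3.382 × 10⁻²⁵/9.109 × 10⁻³¹ = 3.71 × 10⁵.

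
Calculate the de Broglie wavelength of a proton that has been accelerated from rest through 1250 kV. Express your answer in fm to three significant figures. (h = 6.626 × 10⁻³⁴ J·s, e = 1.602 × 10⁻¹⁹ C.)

λ = 25.6 fm

KE = eV = 1.602 × 10⁻¹⁹ × 1.250 × 10⁶ = 2.003 × 10⁻¹³ J.
p = √(2mKE) = √(2 × 1.673 × 10⁻²⁷ × 2.003 × 10⁻¹³) = 2.589 × 10⁻²⁰ kg·m/s.
λ = h/p = 6.626 × 10⁻³⁴ / 2.589 × 10⁻²⁰ = 2.56 × 10⁻¹⁴ m = 25.6 fm.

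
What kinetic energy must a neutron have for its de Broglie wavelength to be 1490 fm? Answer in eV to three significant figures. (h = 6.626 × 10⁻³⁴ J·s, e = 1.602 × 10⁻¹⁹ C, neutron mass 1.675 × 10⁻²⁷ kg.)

p = h/λ = 6.626 × 10⁻³⁴ / 1.490 × 10⁻¹² = 4.447 × 10⁻²² kg·m/s.
KE = p²/(2m) = (4.447 × 10⁻²²)² / (2 × 1.675 × 10⁻²⁷) = 5.903 × 10⁻¹⁷ J = 368 eV.

KE = 368 eV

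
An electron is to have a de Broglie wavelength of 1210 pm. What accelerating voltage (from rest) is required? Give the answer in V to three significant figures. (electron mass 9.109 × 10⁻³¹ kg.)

p = h/λ = 6.626 × 10⁻³⁴ / 1.210 × 10⁻⁹ = 5.476 × 10⁻²⁵ kg·m/s.
KE = p²/(2m) = 1.646 × 10⁻¹⁹ J.
V = KE/e = 1.646 × 10⁻¹⁹ / (1.602 × 10⁻¹⁹) = 1.03 V.

V = 1.03 V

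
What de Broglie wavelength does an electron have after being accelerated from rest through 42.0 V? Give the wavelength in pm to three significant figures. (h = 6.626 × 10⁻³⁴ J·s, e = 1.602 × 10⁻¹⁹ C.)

KE = eV = 1.602 × 10⁻¹⁹ × 42.00 = 6.728 × 10⁻¹⁸ J.
p = √(2mKE) = √(2 × 9.109 × 10⁻³¹ × 6.728 × 10⁻¹⁸) = 3.501 × 10⁻²⁴ kg·m/s.
λ = h/p = 6.626 × 10⁻³⁴ / 3.501 × 10⁻²⁴ = 1.89 × 10⁻¹⁰ m = 189 pm.

λ = 189 pm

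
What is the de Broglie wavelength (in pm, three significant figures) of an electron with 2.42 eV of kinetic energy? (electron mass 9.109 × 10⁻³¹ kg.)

KE = 2.42 eV = 3.877 × 10⁻¹⁹ J.
p = √(2mKE) = √(2 × 9.109 × 10⁻³¹ × 3.877 × 10⁻¹⁹) = 8.404 × 10⁻²⁵ kg·m/s.
λ = h/p = 6.626 × 10⁻³⁴ / 8.404 × 10⁻²⁵ = 7.88 × 10⁻¹⁰ m = 788 pm.

λ = 788 pm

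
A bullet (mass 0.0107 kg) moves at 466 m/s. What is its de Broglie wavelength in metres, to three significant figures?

p = mv = 0.0107 × 466 = 4.986 kg·m/s.
λ = h/p = 6.626 × 10⁻³⁴ / 4.986 = 1.33 × 10⁻³⁴ m.

λ = 1.33 × 10⁻³⁴ m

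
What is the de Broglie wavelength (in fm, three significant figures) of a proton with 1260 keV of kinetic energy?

KE = 1260 keV = 2.019 × 10⁻¹³ J.
p = √(2mKE) = √(2 × 1.673 × 10⁻²⁷ × 2.019 × 10⁻¹³) = 2.599 × 10⁻²⁰ kg·m/s.
λ = h/p = 6.626 × 10⁻³⁴ / 2.599 × 10⁻²⁰ = 2.55 × 10⁻¹⁴ m = 25.5 fm.

λ = 25.5 fm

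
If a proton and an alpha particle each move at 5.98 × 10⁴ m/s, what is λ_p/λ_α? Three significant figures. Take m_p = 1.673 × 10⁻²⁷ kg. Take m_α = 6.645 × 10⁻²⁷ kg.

λ_p/λ_α = 3.97

At fixed v, p = mv so λ = h/(mv) ∝ 1/m.
λ_p/λ_α = m_α/m_p = 6.645 × 10⁻²⁷/1.673 × 10⁻²⁷ = 3.97.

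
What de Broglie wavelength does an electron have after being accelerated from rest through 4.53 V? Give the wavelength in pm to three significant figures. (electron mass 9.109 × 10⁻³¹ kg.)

KE = eV = 1.602 × 10⁻¹⁹ × 4.530 = 7.257 × 10⁻¹⁹ J.
p = √(2mKE) = √(2 × 9.109 × 10⁻³¹ × 7.257 × 10⁻¹⁹) = 1.150 × 10⁻²⁴ kg·m/s.
λ = h/p = 6.626 × 10⁻³⁴ / 1.150 × 10⁻²⁴ = 5.76 × 10⁻¹⁰ m = 576 pm.

λ = 576 pm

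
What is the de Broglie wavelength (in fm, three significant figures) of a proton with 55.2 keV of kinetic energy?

KE = 55.2 keV = 8.843 × 10⁻¹⁵ J.
p = √(2mKE) = √(2 × 1.673 × 10⁻²⁷ × 8.843 × 10⁻¹⁵) = 5.440 × 10⁻²¹ kg·m/s.
λ = h/p = 6.626 × 10⁻³⁴ / 5.440 × 10⁻²¹ = 1.22 × 10⁻¹³ m = 122 fm.

λ = 122 fm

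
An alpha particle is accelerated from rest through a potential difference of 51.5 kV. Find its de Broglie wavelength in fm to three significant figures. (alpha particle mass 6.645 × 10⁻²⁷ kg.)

λ = 44.7 fm

KE = 2eV = 2 × 1.602 × 10⁻¹⁹ × 5.150 × 10⁴ = 1.650 × 10⁻¹⁴ J.
p = √(2mKE) = √(2 × 6.645 × 10⁻²⁷ × 1.650 × 10⁻¹⁴) = 1.481 × 10⁻²⁰ kg·m/s.
λ = h/p = 6.626 × 10⁻³⁴ / 1.481 × 10⁻²⁰ = 4.47 × 10⁻¹⁴ m = 44.7 fm.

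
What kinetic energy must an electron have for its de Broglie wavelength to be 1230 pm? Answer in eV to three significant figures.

p = h/λ = 6.626 × 10⁻³⁴ / 1.230 × 10⁻⁹ = 5.387 × 10⁻²⁵ kg·m/s.
KE = p²/(2m) = (5.387 × 10⁻²⁵)² / (2 × 9.109 × 10⁻³¹) = 1.593 × 10⁻¹⁹ J = 0.994 eV.

KE = 0.994 eV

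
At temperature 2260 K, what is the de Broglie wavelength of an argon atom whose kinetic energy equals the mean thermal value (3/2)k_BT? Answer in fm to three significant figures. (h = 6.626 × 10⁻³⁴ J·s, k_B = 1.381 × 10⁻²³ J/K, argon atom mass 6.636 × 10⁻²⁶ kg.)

KE = (3/2)k_BT = 1.5 × 1.381 × 10⁻²³ × 2260 = 4.682 × 10⁻²⁰ J.
p = √(2mKE) = √(2 × 6.636 × 10⁻²⁶ × 4.682 × 10⁻²⁰) = 7.883 × 10⁻²³ kg·m/s.
λ = h/p = 8.41 × 10⁻¹² m = 8410 fm.

λ = 8410 fm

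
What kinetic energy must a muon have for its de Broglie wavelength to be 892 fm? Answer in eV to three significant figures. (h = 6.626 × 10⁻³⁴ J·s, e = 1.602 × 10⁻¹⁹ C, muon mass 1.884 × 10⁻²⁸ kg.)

KE = 9140 eV

p = h/λ = 6.626 × 10⁻³⁴ / 8.920 × 10⁻¹³ = 7.428 × 10⁻²² kg·m/s.
KE = p²/(2m) = (7.428 × 10⁻²²)² / (2 × 1.884 × 10⁻²⁸) = 1.464 × 10⁻¹⁵ J = 9140 eV.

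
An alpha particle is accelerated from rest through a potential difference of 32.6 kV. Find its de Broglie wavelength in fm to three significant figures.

λ = 56.2 fm

KE = 2eV = 2 × 1.602 × 10⁻¹⁹ × 3.260 × 10⁴ = 1.045 × 10⁻¹⁴ J.
p = √(2mKE) = √(2 × 6.645 × 10⁻²⁷ × 1.045 × 10⁻¹⁴) = 1.178 × 10⁻²⁰ kg·m/s.
λ = h/p = 6.626 × 10⁻³⁴ / 1.178 × 10⁻²⁰ = 5.62 × 10⁻¹⁴ m = 56.2 fm.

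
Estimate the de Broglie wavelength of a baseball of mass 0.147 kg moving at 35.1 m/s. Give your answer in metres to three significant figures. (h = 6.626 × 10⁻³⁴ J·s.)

p = mv = 0.147 × 35.1 = 5.160 kg·m/s.
λ = h/p = 6.626 × 10⁻³⁴ / 5.160 = 1.28 × 10⁻³⁴ m.

λ = 1.28 × 10⁻³⁴ m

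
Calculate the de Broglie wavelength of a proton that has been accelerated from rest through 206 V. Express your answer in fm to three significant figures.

KE = eV = 1.602 × 10⁻¹⁹ × 206.0 = 3.300 × 10⁻¹⁷ J.
p = √(2mKE) = √(2 × 1.673 × 10⁻²⁷ × 3.300 × 10⁻¹⁷) = 3.323 × 10⁻²² kg·m/s.
λ = h/p = 6.626 × 10⁻³⁴ / 3.323 × 10⁻²² = 1.99 × 10⁻¹² m = 1990 fm.

λ = 1990 fm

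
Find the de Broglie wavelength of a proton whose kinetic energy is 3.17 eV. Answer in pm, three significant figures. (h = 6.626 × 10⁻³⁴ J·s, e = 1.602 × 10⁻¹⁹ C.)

λ = 16.1 pm

KE = 3.17 eV = 5.078 × 10⁻¹⁹ J.
p = √(2mKE) = √(2 × 1.673 × 10⁻²⁷ × 5.078 × 10⁻¹⁹) = 4.122 × 10⁻²³ kg·m/s.
λ = h/p = 6.626 × 10⁻³⁴ / 4.122 × 10⁻²³ = 1.61 × 10⁻¹¹ m = 16.1 pm.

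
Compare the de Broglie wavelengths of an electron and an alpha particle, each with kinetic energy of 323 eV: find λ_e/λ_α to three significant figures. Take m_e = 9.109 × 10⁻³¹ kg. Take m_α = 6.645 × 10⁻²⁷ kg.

λ_e/λ_α = 85.4

At fixed KE, p = √(2mKE) so λ = h/p ∝ 1/√m.
λ_e/λ_α = √(m_α/m_e) = √(6.645 × 10⁻²⁷/9.109 × 10⁻³¹) = √(7295) = 85.4.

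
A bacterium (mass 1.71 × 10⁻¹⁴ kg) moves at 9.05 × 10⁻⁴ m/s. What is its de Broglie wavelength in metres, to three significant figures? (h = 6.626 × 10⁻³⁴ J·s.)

λ = 4.28 × 10⁻¹⁷ m

p = mv = 1.71 × 10⁻¹⁴ × 9.05 × 10⁻⁴ = 1.548 × 10⁻¹⁷ kg·m/s.
λ = h/p = 6.626 × 10⁻³⁴ / 1.548 × 10⁻¹⁷ = 4.28 × 10⁻¹⁷ m.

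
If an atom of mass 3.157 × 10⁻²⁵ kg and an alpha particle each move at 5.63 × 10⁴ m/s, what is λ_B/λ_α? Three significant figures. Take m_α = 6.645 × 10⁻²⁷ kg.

At fixed v, p = mv so λ = h/(mv) ∝ 1/m.
λ_B/λ_α = m_α/m_B = 6.645 × 10⁻²⁷/3.157 × 10⁻²⁵ = 0.0210.

λ_B/λ_α = 0.0210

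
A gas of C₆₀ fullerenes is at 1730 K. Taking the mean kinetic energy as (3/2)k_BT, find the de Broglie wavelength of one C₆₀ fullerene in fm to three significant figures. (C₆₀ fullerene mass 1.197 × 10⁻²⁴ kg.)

KE = (3/2)k_BT = 1.5 × 1.381 × 10⁻²³ × 1730 = 3.584 × 10⁻²⁰ J.
p = √(2mKE) = √(2 × 1.197 × 10⁻²⁴ × 3.584 × 10⁻²⁰) = 2.929 × 10⁻²² kg·m/s.
λ = h/p = 2.26 × 10⁻¹² m = 2260 fm.

λ = 2260 fm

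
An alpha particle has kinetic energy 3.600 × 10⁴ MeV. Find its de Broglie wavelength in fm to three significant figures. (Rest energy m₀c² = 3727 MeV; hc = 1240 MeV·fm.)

λ = 0.0314 fm

Total energy E = KE + m₀c² = 3.600 × 10⁴ + 3727 = 39727 MeV.
(pc)² = E² − (m₀c²)² = (39727)² − (3727)² = 1.564 × 10⁹ MeV², so pc = 3.955 × 10⁴ MeV.
λ = hc/(pc) = 1240 MeV·fm / 3.955 × 10⁴ MeV = 0.0314 fm.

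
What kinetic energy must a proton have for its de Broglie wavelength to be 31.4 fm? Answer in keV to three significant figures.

p = h/λ = 6.626 × 10⁻³⁴ / 3.140 × 10⁻¹⁴ = 2.110 × 10⁻²⁰ kg·m/s.
KE = p²/(2m) = (2.110 × 10⁻²⁰)² / (2 × 1.673 × 10⁻²⁷) = 1.331 × 10⁻¹³ J = 831 keV.

KE = 831 keV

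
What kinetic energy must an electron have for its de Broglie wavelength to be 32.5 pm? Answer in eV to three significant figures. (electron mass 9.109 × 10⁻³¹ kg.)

p = h/λ = 6.626 × 10⁻³⁴ / 3.250 × 10⁻¹¹ = 2.039 × 10⁻²³ kg·m/s.
KE = p²/(2m) = (2.039 × 10⁻²³)² / (2 × 9.109 × 10⁻³¹) = 2.282 × 10⁻¹⁶ J = 1420 eV.

KE = 1420 eV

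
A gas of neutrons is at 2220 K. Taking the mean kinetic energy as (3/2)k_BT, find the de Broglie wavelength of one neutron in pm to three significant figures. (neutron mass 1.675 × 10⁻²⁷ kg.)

KE = (3/2)k_BT = 1.5 × 1.381 × 10⁻²³ × 2220 = 4.599 × 10⁻²⁰ J.
p = √(2mKE) = √(2 × 1.675 × 10⁻²⁷ × 4.599 × 10⁻²⁰) = 1.241 × 10⁻²³ kg·m/s.
λ = h/p = 5.34 × 10⁻¹¹ m = 53.4 pm.

λ = 53.4 pm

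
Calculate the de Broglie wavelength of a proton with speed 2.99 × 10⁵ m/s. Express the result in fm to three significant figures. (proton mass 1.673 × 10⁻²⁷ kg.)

λ = 1320 fm

p = mv = 1.673 × 10⁻²⁷ × 2.99 × 10⁵ = 5.002 × 10⁻²² kg·m/s.
λ = h/p = 6.626 × 10⁻³⁴ / 5.002 × 10⁻²² = 1.32 × 10⁻¹² m = 1320 fm.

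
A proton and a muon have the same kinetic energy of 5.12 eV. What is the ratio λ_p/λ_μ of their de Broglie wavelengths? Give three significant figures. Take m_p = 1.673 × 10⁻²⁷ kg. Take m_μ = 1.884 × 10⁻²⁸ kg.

λ_p/λ_μ = 0.336

At fixed KE, p = √(2mKE) so λ = h/p ∝ 1/√m.
λ_p/λ_μ = √(m_μ/m_p) = √(1.884 × 10⁻²⁸/1.673 × 10⁻²⁷) = √(0.1126) = 0.336.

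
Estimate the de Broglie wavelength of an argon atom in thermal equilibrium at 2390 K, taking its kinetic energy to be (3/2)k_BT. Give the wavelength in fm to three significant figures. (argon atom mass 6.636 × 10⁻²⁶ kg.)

KE = (3/2)k_BT = 1.5 × 1.381 × 10⁻²³ × 2390 = 4.951 × 10⁻²⁰ J.
p = √(2mKE) = √(2 × 6.636 × 10⁻²⁶ × 4.951 × 10⁻²⁰) = 8.106 × 10⁻²³ kg·m/s.
λ = h/p = 8.17 × 10⁻¹² m = 8170 fm.

λ = 8170 fm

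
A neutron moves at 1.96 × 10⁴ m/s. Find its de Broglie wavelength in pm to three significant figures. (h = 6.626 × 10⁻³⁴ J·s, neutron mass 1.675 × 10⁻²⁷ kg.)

p = mv = 1.675 × 10⁻²⁷ × 1.96 × 10⁴ = 3.283 × 10⁻²³ kg·m/s.
λ = h/p = 6.626 × 10⁻³⁴ / 3.283 × 10⁻²³ = 2.02 × 10⁻¹¹ m = 20.2 pm.

λ = 20.2 pm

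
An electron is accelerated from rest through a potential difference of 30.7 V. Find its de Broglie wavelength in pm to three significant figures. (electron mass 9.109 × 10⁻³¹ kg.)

λ = 221 pm

KE = eV = 1.602 × 10⁻¹⁹ × 30.70 = 4.918 × 10⁻¹⁸ J.
p = √(2mKE) = √(2 × 9.109 × 10⁻³¹ × 4.918 × 10⁻¹⁸) = 2.993 × 10⁻²⁴ kg·m/s.
λ = h/p = 6.626 × 10⁻³⁴ / 2.993 × 10⁻²⁴ = 2.21 × 10⁻¹⁰ m = 221 pm.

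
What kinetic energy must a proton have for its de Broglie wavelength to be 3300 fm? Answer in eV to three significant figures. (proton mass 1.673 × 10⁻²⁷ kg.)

KE = 75.2 eV

p = h/λ = 6.626 × 10⁻³⁴ / 3.300 × 10⁻¹² = 2.008 × 10⁻²² kg·m/s.
KE = p²/(2m) = (2.008 × 10⁻²²)² / (2 × 1.673 × 10⁻²⁷) = 1.205 × 10⁻¹⁷ J = 75.2 eV.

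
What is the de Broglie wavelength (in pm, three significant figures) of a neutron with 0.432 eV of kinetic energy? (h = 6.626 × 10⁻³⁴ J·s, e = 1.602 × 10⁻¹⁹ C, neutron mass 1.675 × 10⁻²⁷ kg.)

λ = 43.5 pm

KE = 0.432 eV = 6.921 × 10⁻²⁰ J.
p = √(2mKE) = √(2 × 1.675 × 10⁻²⁷ × 6.921 × 10⁻²⁰) = 1.523 × 10⁻²³ kg·m/s.
λ = h/p = 6.626 × 10⁻³⁴ / 1.523 × 10⁻²³ = 4.35 × 10⁻¹¹ m = 43.5 pm.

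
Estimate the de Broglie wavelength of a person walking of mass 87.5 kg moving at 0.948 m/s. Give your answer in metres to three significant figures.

λ = 7.99 × 10⁻³⁶ m

p = mv = 87.5 × 0.948 = 8.295 × 10¹ kg·m/s.
λ = h/p = 6.626 × 10⁻³⁴ / 8.295 × 10¹ = 7.99 × 10⁻³⁶ m.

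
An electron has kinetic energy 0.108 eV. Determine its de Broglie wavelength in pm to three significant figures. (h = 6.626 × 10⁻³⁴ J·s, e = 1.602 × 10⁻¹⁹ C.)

λ = 3730 pm

KE = 0.108 eV = 1.730 × 10⁻²⁰ J.
p = √(2mKE) = √(2 × 9.109 × 10⁻³¹ × 1.730 × 10⁻²⁰) = 1.775 × 10⁻²⁵ kg·m/s.
λ = h/p = 6.626 × 10⁻³⁴ / 1.775 × 10⁻²⁵ = 3.73 × 10⁻⁹ m = 3730 pm.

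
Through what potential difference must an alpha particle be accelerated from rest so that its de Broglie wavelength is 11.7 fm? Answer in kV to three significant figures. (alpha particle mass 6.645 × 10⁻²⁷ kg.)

V = 753 kV

p = h/λ = 6.626 × 10⁻³⁴ / 1.170 × 10⁻¹⁴ = 5.663 × 10⁻²⁰ kg·m/s.
KE = p²/(2m) = 2.413 × 10⁻¹³ J.
V = KE/2e = 2.413 × 10⁻¹³ / (2 × 1.602 × 10⁻¹⁹) = 753 kV.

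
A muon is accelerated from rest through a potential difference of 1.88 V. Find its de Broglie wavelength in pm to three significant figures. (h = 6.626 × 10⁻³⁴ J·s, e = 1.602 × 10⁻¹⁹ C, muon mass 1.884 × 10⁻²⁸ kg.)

λ = 62.2 pm

KE = eV = 1.602 × 10⁻¹⁹ × 1.880 = 3.012 × 10⁻¹⁹ J.
p = √(2mKE) = √(2 × 1.884 × 10⁻²⁸ × 3.012 × 10⁻¹⁹) = 1.065 × 10⁻²³ kg·m/s.
λ = h/p = 6.626 × 10⁻³⁴ / 1.065 × 10⁻²³ = 6.22 × 10⁻¹¹ m = 62.2 pm.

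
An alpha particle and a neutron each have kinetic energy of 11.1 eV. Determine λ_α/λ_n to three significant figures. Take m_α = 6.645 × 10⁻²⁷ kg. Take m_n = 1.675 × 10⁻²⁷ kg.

λ_α/λ_n = 0.502

At fixed KE, p = √(2mKE) so λ = h/p ∝ 1/√m.
λ_α/λ_n = √(m_n/m_α) = √(1.675 × 10⁻²⁷/6.645 × 10⁻²⁷) = √(0.2521) = 0.502.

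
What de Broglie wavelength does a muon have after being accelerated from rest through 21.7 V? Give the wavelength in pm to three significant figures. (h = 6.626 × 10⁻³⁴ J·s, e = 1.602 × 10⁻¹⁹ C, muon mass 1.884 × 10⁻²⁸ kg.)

λ = 18.3 pm

KE = eV = 1.602 × 10⁻¹⁹ × 21.70 = 3.476 × 10⁻¹⁸ J.
p = √(2mKE) = √(2 × 1.884 × 10⁻²⁸ × 3.476 × 10⁻¹⁸) = 3.619 × 10⁻²³ kg·m/s.
λ = h/p = 6.626 × 10⁻³⁴ / 3.619 × 10⁻²³ = 1.83 × 10⁻¹¹ m = 18.3 pm.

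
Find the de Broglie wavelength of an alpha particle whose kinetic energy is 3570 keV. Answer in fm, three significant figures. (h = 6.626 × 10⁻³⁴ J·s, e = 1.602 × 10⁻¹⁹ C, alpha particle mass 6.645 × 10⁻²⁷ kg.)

KE = 3570 keV = 5.719 × 10⁻¹³ J.
p = √(2mKE) = √(2 × 6.645 × 10⁻²⁷ × 5.719 × 10⁻¹³) = 8.718 × 10⁻²⁰ kg·m/s.
λ = h/p = 6.626 × 10⁻³⁴ / 8.718 × 10⁻²⁰ = 7.60 × 10⁻¹⁵ m = 7.60 fm.

λ = 7.60 fm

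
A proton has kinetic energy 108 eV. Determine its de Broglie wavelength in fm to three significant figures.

KE = 108 eV = 1.730 × 10⁻¹⁷ J.
p = √(2mKE) = √(2 × 1.673 × 10⁻²⁷ × 1.730 × 10⁻¹⁷) = 2.406 × 10⁻²² kg·m/s.
λ = h/p = 6.626 × 10⁻³⁴ / 2.406 × 10⁻²² = 2.75 × 10⁻¹² m = 2750 fm.

λ = 2750 fm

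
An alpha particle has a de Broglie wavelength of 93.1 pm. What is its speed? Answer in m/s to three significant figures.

p = h/λ = 6.626 × 10⁻³⁴ / 9.310 × 10⁻¹¹ = 7.117 × 10⁻²⁴ kg·m/s.
v = p/m = 7.117 × 10⁻²⁴ / 6.645 × 10⁻²⁷ = 1.07 × 10³ m/s = 1070 m/s.

v = 1070 m/s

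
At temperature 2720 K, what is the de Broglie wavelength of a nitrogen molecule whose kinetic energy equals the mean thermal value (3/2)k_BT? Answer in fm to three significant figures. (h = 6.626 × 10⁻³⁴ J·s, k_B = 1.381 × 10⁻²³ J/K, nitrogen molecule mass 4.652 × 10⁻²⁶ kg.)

λ = 9150 fm

KE = (3/2)k_BT = 1.5 × 1.381 × 10⁻²³ × 2720 = 5.634 × 10⁻²⁰ J.
p = √(2mKE) = √(2 × 4.652 × 10⁻²⁶ × 5.634 × 10⁻²⁰) = 7.240 × 10⁻²³ kg·m/s.
λ = h/p = 9.15 × 10⁻¹² m = 9150 fm.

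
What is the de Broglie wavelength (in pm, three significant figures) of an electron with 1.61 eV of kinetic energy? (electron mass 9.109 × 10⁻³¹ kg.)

KE = 1.61 eV = 2.579 × 10⁻¹⁹ J.
p = √(2mKE) = √(2 × 9.109 × 10⁻³¹ × 2.579 × 10⁻¹⁹) = 6.855 × 10⁻²⁵ kg·m/s.
λ = h/p = 6.626 × 10⁻³⁴ / 6.855 × 10⁻²⁵ = 9.67 × 10⁻¹⁰ m = 967 pm.

λ = 967 pm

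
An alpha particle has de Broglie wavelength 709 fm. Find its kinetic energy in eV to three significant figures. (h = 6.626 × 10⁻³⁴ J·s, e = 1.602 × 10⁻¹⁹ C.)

KE = 410 eV

p = h/λ = 6.626 × 10⁻³⁴ / 7.090 × 10⁻¹³ = 9.346 × 10⁻²² kg·m/s.
KE = p²/(2m) = (9.346 × 10⁻²²)² / (2 × 6.645 × 10⁻²⁷) = 6.572 × 10⁻¹⁷ J = 410 eV.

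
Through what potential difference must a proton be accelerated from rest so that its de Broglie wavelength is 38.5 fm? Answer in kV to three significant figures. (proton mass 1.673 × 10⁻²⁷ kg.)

V = 553 kV

p = h/λ = 6.626 × 10⁻³⁴ / 3.850 × 10⁻¹⁴ = 1.721 × 10⁻²⁰ kg·m/s.
KE = p²/(2m) = 8.852 × 10⁻¹⁴ J.
V = KE/e = 8.852 × 10⁻¹⁴ / (1.602 × 10⁻¹⁹) = 553 kV.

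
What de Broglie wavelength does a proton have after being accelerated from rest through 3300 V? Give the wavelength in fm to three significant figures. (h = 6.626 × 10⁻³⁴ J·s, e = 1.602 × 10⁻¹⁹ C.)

λ = 498 fm

KE = eV = 1.602 × 10⁻¹⁹ × 3300 = 5.287 × 10⁻¹⁶ J.
p = √(2mKE) = √(2 × 1.673 × 10⁻²⁷ × 5.287 × 10⁻¹⁶) = 1.330 × 10⁻²¹ kg·m/s.
λ = h/p = 6.626 × 10⁻³⁴ / 1.330 × 10⁻²¹ = 4.98 × 10⁻¹³ m = 498 fm.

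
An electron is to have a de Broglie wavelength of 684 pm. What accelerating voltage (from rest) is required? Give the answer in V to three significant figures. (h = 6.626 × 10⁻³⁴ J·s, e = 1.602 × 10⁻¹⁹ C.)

V = 3.22 V

p = h/λ = 6.626 × 10⁻³⁴ / 6.840 × 10⁻¹⁰ = 9.687 × 10⁻²⁵ kg·m/s.
KE = p²/(2m) = 5.151 × 10⁻¹⁹ J.
V = KE/e = 5.151 × 10⁻¹⁹ / (1.602 × 10⁻¹⁹) = 3.22 V.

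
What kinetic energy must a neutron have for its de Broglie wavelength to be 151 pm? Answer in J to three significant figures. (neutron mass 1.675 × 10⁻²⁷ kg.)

p = h/λ = 6.626 × 10⁻³⁴ / 1.510 × 10⁻¹⁰ = 4.388 × 10⁻²⁴ kg·m/s.
KE = p²/(2m) = (4.388 × 10⁻²⁴)² / (2 × 1.675 × 10⁻²⁷) = 5.748 × 10⁻²¹ J = 5.75 × 10⁻²¹ J.

KE = 5.75 × 10⁻²¹ J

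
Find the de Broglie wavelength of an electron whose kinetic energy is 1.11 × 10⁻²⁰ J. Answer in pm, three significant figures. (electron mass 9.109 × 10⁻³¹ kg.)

p = √(2mKE) = √(2 × 9.109 × 10⁻³¹ × 1.110 × 10⁻²⁰) = 1.422 × 10⁻²⁵ kg·m/s.
λ = h/p = 6.626 × 10⁻³⁴ / 1.422 × 10⁻²⁵ = 4.66 × 10⁻⁹ m = 4660 pm.

λ = 4660 pm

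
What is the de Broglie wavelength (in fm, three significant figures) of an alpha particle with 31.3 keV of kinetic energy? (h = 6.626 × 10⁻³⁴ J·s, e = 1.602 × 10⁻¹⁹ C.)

λ = 81.2 fm

KE = 31.3 keV = 5.014 × 10⁻¹⁵ J.
p = √(2mKE) = √(2 × 6.645 × 10⁻²⁷ × 5.014 × 10⁻¹⁵) = 8.163 × 10⁻²¹ kg·m/s.
λ = h/p = 6.626 × 10⁻³⁴ / 8.163 × 10⁻²¹ = 8.12 × 10⁻¹⁴ m = 81.2 fm.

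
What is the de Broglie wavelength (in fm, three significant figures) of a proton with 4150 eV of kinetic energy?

KE = 4150 eV = 6.648 × 10⁻¹⁶ J.
p = √(2mKE) = √(2 × 1.673 × 10⁻²⁷ × 6.648 × 10⁻¹⁶) = 1.491 × 10⁻²¹ kg·m/s.
λ = h/p = 6.626 × 10⁻³⁴ / 1.491 × 10⁻²¹ = 4.44 × 10⁻¹³ m = 444 fm.

λ = 444 fm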